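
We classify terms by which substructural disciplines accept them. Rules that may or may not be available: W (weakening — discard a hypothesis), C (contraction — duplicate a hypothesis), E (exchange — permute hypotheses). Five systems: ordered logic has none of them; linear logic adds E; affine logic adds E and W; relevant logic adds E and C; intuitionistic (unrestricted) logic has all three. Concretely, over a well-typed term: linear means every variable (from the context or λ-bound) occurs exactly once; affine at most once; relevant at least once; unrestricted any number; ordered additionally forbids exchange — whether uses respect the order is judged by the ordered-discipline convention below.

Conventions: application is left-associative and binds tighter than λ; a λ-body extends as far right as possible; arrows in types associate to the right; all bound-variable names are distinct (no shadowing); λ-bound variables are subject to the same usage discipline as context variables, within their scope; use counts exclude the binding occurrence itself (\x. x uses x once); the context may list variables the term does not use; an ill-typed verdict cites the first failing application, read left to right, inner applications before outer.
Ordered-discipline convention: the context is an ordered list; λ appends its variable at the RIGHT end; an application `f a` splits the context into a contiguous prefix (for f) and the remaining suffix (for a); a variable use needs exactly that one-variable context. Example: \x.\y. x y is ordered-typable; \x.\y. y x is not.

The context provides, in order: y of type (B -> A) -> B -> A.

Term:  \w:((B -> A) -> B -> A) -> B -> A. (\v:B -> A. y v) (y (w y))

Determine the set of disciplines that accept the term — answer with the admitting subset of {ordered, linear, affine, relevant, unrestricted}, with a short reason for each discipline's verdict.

admitted in: relevant, unrestricted
counts: y: 3×, w (bound): 1×, v (bound): 1×
use order (left to right): y, v, y, w, y
typing: well-typed at (((B -> A) -> B -> A) -> B -> A) -> B -> A
ordered: ✗ — needs contraction — y ×3
linear: ✗ — needs contraction — y ×3
affine: ✗ — needs contraction — y ×3
relevant: ✓ — at least one use each (y, w, v)
unrestricted: ✓ — typability at (((B -> A) -> B -> A) -> B -> A) -> B -> A is all that's needed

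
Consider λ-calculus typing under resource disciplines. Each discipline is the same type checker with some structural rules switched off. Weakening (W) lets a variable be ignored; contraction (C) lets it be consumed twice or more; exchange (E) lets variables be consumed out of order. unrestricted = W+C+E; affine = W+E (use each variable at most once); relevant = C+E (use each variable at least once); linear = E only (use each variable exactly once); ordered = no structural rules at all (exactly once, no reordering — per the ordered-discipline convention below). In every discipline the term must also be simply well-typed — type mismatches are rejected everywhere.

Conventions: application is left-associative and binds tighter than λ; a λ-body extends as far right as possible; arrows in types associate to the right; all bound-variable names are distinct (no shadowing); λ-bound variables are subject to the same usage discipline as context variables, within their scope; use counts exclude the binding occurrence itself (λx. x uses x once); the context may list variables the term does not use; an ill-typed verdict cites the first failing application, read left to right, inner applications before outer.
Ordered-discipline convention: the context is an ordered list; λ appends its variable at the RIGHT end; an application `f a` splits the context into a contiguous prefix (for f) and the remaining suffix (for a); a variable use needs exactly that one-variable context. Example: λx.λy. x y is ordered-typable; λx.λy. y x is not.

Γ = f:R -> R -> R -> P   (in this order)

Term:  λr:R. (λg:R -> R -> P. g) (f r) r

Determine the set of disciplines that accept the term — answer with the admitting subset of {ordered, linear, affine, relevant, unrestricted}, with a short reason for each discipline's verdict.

admitting disciplines: relevant, unrestricted
usage: f ×1; r (bound) ×2; g (bound) ×1
left-to-right use order: g, f, r, r
typing: ✓ — R -> R -> P
ordered ✗ (needs contraction — r ×2)
linear ✗ (needs contraction — r ×2)
affine ✗ (needs contraction — r ×2)
relevant ✓ (every one of f, r, g appears)
unrestricted ✓ (well-typed at R -> R -> P; no restrictions here)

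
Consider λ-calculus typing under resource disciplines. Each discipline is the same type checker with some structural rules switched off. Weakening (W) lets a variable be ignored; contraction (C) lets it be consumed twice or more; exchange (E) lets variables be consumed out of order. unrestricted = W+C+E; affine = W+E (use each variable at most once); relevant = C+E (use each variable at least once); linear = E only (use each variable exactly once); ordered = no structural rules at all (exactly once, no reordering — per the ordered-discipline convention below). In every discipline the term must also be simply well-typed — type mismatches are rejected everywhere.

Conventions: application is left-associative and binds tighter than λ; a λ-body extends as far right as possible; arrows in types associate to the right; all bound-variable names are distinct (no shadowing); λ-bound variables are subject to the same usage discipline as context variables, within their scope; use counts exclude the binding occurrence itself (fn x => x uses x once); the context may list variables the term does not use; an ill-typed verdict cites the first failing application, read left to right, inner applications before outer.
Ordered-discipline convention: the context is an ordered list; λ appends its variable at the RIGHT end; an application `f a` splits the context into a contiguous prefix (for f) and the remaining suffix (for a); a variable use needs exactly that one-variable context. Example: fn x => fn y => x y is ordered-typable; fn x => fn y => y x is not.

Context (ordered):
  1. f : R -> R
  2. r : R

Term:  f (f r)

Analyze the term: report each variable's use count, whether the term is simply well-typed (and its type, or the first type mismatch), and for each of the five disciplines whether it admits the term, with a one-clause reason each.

variable uses: f: 2×, r: 1×
left-to-right use order: f, f, r
typing: the term checks, with type R
ordered: ✗, repeated use of f ×2
linear: ✗, repeated use of f ×2
affine: ✗, repeated use of f ×2
relevant: ✓, at least one use each (f, r)
unrestricted: ✓, simply typable at R; W, C, E all held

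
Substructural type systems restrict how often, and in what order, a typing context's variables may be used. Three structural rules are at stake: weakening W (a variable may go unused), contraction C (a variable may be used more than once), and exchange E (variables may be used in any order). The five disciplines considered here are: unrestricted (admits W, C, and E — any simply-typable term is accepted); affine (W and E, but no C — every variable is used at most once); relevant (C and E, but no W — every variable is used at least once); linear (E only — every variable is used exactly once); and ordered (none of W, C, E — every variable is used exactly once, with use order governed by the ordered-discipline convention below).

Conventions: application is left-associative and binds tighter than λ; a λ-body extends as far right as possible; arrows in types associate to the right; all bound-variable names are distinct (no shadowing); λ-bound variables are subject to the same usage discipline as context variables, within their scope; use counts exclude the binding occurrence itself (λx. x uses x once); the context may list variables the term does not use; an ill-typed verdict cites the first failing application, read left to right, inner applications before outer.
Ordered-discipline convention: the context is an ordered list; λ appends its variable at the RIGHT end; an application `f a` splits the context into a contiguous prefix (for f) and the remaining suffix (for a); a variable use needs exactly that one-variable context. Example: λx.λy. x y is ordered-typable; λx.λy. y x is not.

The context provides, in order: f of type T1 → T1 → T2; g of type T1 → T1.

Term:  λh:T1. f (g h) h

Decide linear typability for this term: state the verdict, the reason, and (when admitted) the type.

no — h ×2 used more than once (contraction)
counts: f: 1, g: 1, h [bound]: 2
order of uses: f, g, h, h
typing: well-typed — term : T1 → T2
per-discipline verdicts: ordered ✗ | linear ✗ | affine ✗ | relevant ✓ | unrestricted ✓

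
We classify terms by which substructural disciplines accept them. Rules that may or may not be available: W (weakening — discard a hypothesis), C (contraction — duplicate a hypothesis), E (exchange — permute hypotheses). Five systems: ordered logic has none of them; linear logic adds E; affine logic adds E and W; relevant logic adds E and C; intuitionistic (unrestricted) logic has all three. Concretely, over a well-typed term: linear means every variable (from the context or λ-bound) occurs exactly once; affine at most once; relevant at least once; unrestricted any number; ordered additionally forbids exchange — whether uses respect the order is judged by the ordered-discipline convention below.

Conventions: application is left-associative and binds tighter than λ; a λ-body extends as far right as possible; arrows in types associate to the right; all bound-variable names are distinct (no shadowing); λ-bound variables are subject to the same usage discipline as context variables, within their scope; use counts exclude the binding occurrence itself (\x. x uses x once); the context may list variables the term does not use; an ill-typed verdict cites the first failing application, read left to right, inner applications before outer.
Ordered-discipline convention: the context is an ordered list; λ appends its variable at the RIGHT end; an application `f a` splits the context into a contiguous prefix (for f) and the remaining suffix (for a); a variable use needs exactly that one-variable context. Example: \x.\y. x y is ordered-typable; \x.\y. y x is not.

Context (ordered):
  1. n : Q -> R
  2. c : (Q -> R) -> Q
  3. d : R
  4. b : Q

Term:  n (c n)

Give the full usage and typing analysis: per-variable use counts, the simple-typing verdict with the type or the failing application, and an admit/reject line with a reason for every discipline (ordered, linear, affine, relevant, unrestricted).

usage: n ×2, c ×1, d ×0, b ×0
order of uses: n, c, n
typing: well-typed — term : R
ordered ✗ (uses contraction: n ×2; needs weakening: d, b unused)
linear ✗ (uses contraction: n ×2; needs weakening: d, b unused)
affine ✗ (uses contraction: n ×2)
relevant ✗ (needs weakening: d, b unused)
unrestricted ✓ (simply typable at R; W, C, E all held)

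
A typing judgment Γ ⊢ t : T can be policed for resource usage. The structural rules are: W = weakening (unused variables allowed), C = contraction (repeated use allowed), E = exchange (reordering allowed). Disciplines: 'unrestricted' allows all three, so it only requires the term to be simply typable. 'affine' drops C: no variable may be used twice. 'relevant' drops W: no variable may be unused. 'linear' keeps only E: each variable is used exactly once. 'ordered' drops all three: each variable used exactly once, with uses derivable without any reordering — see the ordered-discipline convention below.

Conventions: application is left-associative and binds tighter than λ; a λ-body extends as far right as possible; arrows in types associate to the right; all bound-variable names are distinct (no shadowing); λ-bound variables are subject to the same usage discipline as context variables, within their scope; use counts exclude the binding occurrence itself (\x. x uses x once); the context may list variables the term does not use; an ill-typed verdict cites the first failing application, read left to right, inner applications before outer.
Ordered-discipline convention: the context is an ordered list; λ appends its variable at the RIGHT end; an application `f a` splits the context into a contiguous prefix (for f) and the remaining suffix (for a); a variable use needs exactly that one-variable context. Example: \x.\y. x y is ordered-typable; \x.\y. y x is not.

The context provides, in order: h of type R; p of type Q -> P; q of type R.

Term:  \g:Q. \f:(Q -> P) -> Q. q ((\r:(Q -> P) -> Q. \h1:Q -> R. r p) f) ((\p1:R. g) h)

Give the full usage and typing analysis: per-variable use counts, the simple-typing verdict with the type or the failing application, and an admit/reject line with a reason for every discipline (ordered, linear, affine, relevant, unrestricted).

variable uses: h: 1, p: 1, q: 1, g (bound): 1, f (bound): 1, r (bound): 1, h1 (bound): 0, p1 (bound): 0
uses in reading order: q, r, p, f, g, h
typing: ill-typed: non-arrow in function slot: R
ordered: ✗, the type mismatch rejects it
linear: ✗, not simply typable
affine: ✗, fails simple typing
relevant: ✗, a type mismatch blocks all five
unrestricted: ✗, the type mismatch rejects it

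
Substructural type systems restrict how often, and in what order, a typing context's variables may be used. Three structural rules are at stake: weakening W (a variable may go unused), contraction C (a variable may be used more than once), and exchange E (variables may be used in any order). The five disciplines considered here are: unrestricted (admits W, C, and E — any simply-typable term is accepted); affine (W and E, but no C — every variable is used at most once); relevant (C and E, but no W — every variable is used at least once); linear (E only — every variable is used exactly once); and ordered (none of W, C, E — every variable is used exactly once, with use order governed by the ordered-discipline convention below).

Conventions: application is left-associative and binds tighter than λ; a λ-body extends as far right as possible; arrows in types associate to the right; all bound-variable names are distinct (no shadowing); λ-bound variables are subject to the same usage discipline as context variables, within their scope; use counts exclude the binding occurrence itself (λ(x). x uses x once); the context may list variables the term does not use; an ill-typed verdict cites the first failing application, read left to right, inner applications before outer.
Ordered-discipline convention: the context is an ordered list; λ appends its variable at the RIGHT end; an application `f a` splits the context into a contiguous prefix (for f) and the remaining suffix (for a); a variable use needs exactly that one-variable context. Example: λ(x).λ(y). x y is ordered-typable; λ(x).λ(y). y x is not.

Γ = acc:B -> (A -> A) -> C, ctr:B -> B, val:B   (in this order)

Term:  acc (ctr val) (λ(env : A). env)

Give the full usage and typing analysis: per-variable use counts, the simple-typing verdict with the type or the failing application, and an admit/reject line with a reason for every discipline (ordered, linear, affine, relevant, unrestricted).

counts: acc ×1; ctr ×1; val ×1; env [bound] ×1
use order (left to right): acc, ctr, val, env
typing: well-typed at C
ordered ✓ (acc, ctr, val, env: once each, no exchange needed)
linear ✓ (single use per variable (acc, ctr, val, env))
affine ✓ (at most one use each (acc, ctr, val, env))
relevant ✓ (none of acc, ctr, val, env goes unused)
unrestricted ✓ (type-checks (C) and nothing is barred)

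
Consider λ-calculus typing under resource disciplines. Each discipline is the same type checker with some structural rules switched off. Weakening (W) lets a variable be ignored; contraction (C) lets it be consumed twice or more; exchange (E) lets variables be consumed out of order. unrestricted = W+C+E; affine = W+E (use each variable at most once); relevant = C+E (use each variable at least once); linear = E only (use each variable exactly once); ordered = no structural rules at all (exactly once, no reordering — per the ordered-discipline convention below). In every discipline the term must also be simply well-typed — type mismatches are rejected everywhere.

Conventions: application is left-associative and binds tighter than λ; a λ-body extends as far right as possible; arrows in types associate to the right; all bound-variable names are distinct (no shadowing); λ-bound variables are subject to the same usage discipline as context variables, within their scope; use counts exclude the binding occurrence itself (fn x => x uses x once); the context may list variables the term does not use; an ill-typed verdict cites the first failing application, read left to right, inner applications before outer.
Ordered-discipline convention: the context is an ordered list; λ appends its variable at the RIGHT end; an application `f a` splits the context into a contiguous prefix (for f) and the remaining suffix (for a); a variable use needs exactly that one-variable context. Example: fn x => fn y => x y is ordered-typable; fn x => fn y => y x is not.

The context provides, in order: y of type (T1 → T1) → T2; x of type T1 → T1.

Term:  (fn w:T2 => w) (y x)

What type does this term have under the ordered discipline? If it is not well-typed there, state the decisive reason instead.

term : T2
usage: y ×1, x ×1, w (bound) ×1
uses in reading order: w, y, x
typing: ✓ — T2
all disciplines: ordered ✓, linear ✓, affine ✓, relevant ✓, unrestricted ✓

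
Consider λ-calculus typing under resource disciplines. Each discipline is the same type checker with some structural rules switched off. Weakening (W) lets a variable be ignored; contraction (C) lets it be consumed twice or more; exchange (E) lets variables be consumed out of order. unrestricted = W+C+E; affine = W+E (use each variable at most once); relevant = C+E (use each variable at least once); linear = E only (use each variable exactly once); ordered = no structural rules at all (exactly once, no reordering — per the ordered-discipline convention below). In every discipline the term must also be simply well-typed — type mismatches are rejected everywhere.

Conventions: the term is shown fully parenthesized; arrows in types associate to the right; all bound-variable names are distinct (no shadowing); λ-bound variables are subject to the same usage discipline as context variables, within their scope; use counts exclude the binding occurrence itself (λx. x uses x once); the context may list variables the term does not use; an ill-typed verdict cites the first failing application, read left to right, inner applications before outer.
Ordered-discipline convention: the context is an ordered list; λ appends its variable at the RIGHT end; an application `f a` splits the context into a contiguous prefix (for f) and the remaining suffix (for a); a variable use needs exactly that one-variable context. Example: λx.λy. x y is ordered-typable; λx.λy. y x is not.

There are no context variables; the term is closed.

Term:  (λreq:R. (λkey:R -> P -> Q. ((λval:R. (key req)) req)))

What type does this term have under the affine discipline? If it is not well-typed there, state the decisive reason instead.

not well-typed under affine — uses contraction: req ×2
variable uses: req [bound]=2; key [bound]=1; val [bound]=0
order of uses: key, req, req
typing: ✓ — R -> (R -> P -> Q) -> P -> Q
all disciplines: ordered ✗ · linear ✗ · affine ✗ · relevant ✗ · unrestricted ✓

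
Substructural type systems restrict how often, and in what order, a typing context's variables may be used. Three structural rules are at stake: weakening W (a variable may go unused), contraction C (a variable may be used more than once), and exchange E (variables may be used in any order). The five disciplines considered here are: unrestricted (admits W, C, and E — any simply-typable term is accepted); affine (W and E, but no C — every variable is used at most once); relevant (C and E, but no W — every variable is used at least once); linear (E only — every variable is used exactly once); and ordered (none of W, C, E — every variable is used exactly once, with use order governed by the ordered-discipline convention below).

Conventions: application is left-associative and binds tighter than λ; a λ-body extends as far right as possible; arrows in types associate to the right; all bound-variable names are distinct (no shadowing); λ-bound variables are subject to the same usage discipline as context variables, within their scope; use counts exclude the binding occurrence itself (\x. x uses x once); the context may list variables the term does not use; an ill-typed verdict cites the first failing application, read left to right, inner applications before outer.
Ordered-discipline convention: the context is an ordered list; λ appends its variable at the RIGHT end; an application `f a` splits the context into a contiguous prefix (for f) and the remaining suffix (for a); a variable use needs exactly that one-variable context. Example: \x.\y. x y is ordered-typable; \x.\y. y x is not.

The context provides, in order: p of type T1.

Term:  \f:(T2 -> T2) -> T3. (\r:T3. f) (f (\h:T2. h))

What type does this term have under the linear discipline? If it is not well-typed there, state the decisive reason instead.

not well-typed under linear — repeated use of f ×2; p, r never used (weakening)
counts: p: 0×; f [bound]: 2×; r [bound]: 0×; h [bound]: 1×
order of uses: f, f, h
typing: the term checks, with type ((T2 -> T2) -> T3) -> (T2 -> T2) -> T3
all disciplines: ordered ✗ · linear ✗ · affine ✗ · relevant ✗ · unrestricted ✓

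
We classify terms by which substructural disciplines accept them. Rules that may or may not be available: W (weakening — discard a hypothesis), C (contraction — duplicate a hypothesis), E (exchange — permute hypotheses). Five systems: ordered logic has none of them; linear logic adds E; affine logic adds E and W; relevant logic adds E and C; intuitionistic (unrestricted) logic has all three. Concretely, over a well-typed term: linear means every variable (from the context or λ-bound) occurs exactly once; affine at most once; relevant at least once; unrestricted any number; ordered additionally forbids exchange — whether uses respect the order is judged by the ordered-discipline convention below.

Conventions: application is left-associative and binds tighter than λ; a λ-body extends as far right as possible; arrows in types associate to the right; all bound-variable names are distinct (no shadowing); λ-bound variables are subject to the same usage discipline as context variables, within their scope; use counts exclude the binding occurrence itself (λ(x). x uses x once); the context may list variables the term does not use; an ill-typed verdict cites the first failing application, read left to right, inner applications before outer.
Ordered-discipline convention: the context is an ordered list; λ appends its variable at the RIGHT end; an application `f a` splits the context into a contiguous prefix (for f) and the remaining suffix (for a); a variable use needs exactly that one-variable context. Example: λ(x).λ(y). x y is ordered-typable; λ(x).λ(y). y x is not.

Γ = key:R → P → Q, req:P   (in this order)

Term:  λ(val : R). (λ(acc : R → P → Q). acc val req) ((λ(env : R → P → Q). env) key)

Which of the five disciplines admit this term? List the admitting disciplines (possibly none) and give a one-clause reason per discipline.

admitting disciplines: linear, affine, relevant, unrestricted
use counts: key=1, req=1, val (bound)=1, acc (bound)=1, env (bound)=1
uses in reading order: acc, val, req, env, key
typing: well-typed — term : R → Q
ordered ✗ (use order acc, val, req, env, key needs exchange)
linear ✓ (each of key, req, val, acc, env used exactly once)
affine ✓ (key, req, val, acc, env: no repeats, contraction unneeded)
relevant ✓ (at least one use each (key, req, val, acc, env))
unrestricted ✓ (simply typable at R → Q; W, C, E all held)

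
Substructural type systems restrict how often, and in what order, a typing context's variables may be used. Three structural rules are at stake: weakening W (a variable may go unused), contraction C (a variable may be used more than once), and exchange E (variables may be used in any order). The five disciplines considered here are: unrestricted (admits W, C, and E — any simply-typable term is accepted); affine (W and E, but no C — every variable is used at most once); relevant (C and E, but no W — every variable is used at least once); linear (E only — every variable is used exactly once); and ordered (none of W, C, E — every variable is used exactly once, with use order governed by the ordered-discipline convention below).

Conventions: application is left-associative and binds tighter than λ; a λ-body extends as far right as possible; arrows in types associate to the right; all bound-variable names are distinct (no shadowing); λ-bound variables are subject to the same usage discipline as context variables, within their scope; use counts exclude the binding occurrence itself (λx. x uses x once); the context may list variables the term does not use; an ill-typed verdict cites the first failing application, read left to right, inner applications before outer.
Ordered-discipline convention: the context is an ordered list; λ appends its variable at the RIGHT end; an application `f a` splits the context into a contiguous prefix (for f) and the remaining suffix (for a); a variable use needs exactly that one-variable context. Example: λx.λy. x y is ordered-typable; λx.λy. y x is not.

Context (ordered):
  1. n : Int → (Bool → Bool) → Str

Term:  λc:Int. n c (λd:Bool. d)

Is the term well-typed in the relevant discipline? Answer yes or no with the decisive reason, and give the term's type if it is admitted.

yes — n, c, d: all used, weakening unneeded; term : Int → Str
counts: n=1; c (λ-bound)=1; d (λ-bound)=1
left-to-right use order: n, c, d
typing: the term checks, with type Int → Str
all disciplines: ordered ✓ | linear ✓ | affine ✓ | relevant ✓ | unrestricted ✓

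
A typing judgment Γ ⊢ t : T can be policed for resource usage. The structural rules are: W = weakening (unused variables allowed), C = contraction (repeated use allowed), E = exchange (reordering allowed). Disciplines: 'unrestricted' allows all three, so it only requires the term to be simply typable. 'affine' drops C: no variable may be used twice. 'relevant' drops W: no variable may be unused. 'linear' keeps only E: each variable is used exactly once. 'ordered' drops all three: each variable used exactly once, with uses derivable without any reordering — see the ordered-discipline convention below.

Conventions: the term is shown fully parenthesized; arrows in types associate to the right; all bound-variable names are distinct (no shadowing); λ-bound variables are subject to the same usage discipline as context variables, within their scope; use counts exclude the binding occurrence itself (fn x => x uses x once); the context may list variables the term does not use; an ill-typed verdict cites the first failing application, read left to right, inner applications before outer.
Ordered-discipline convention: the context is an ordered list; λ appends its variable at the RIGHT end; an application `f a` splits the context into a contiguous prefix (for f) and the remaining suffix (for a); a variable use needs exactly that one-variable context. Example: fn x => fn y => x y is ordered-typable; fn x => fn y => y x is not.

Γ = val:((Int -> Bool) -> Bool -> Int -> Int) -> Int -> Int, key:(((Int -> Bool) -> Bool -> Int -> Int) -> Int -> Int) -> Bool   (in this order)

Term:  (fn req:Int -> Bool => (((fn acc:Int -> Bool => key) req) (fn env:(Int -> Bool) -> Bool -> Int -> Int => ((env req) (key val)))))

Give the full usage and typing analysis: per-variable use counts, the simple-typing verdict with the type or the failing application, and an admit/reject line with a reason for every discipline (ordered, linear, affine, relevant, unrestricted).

counts: val=1; key=2; req [bound]=2; acc [bound]=0; env [bound]=1
order of uses: key, req, env, req, key, val
typing: ✓ — (Int -> Bool) -> Bool
ordered: ✗ — key ×2, req ×2 used more than once (contraction); unused: acc — weakening required
linear: ✗ — key ×2, req ×2 used more than once (contraction); unused: acc — weakening required
affine: ✗ — key ×2, req ×2 used more than once (contraction)
relevant: ✗ — unused: acc — weakening required
unrestricted: ✓ — well-typed at (Int -> Bool) -> Bool; no restrictions here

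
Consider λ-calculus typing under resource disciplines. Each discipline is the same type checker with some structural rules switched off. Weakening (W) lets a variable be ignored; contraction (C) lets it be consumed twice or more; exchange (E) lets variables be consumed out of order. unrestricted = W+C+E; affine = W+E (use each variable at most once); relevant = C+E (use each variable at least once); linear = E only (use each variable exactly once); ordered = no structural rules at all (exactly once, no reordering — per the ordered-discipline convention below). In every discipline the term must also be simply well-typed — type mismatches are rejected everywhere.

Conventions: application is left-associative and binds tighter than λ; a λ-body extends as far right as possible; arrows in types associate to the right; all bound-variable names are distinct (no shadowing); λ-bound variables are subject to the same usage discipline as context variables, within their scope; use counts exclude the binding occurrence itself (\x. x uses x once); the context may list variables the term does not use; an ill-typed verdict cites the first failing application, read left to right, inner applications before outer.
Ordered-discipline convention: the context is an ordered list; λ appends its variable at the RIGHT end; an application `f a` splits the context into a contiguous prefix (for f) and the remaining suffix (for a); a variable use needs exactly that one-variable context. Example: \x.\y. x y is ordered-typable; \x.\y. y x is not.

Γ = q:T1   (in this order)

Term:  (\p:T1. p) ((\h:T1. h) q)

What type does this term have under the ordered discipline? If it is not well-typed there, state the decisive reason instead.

term : T1
counts: q=1, p [bound]=1, h [bound]=1
order of uses: p, h, q
typing: well-typed — term : T1
across the five disciplines: ordered ✓, linear ✓, affine ✓, relevant ✓, unrestricted ✓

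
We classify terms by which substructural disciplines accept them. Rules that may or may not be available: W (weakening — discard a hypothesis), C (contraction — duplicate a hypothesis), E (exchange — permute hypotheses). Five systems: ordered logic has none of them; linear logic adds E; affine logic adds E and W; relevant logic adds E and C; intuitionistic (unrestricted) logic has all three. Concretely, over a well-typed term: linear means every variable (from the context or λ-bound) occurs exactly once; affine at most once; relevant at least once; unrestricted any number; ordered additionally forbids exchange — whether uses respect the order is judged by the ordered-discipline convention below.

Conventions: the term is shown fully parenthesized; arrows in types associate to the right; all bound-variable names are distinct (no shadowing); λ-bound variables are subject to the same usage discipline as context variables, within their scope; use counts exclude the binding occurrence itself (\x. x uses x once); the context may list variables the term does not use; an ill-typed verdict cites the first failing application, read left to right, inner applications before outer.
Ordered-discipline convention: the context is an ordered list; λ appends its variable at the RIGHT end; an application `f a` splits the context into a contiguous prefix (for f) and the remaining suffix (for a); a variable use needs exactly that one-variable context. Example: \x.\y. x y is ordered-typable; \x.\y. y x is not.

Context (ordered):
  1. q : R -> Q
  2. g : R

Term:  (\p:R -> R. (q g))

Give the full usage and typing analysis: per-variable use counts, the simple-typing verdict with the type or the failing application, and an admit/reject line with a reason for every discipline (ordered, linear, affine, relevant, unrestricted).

use counts: q=1, g=1, p (λ-bound)=0
uses in reading order: q, g
typing: the term checks, with type (R -> R) -> Q
ordered ✗ (p left unused)
linear ✗ (p left unused)
affine ✓ (none of q, g, p used more than once)
relevant ✗ (p left unused)
unrestricted ✓ (well-typed at (R -> R) -> Q; no restrictions here)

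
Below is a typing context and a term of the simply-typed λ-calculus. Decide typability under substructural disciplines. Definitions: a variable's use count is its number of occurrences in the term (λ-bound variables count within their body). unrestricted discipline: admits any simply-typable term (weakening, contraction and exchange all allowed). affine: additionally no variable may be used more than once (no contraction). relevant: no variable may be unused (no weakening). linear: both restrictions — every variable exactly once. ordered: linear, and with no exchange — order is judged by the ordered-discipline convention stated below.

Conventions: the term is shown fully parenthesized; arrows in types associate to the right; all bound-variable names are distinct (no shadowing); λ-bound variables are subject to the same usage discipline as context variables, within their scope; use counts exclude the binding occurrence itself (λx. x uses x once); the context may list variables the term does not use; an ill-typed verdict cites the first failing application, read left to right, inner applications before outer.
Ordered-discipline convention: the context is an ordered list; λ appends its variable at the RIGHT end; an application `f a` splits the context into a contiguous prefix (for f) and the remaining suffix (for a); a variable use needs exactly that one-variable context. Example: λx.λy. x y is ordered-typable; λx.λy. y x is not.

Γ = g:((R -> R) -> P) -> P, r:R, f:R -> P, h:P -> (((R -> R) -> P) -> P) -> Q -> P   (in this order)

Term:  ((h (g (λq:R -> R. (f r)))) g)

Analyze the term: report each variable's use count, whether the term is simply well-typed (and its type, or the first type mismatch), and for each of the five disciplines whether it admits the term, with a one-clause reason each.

variable uses: g ×2; r ×1; f ×1; h ×1; q (λ-bound) ×0
use order (left to right): h, g, f, r, g
typing: ✓ — Q -> P
ordered: ✗ — uses contraction: g ×2; needs weakening: q unused
linear: ✗ — uses contraction: g ×2; needs weakening: q unused
affine: ✗ — uses contraction: g ×2
relevant: ✗ — needs weakening: q unused
unrestricted: ✓ — typability at Q -> P is all that's needed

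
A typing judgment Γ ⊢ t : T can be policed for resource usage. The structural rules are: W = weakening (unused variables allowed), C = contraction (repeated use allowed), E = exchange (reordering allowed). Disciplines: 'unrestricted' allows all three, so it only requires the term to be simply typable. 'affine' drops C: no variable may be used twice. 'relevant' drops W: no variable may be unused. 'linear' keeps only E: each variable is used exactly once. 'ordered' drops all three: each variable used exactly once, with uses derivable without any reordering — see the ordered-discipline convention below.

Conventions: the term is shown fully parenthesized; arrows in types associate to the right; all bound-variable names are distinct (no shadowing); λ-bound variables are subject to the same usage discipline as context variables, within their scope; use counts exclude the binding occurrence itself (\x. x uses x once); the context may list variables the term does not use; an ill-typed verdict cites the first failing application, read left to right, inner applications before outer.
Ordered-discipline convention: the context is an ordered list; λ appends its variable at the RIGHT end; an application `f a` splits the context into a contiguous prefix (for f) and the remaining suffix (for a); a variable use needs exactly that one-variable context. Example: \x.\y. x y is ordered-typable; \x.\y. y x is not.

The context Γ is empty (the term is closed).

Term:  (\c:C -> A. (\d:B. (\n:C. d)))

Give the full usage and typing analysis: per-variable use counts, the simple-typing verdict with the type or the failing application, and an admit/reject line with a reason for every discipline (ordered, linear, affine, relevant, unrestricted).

usage: c [bound]: 0; d [bound]: 1; n [bound]: 0
left-to-right use order: d
typing: well-typed at (C -> A) -> B -> C -> B
ordered: ✗, c, n left unused
linear: ✗, c, n left unused
affine: ✓, none of c, d, n used more than once
relevant: ✗, c, n left unused
unrestricted: ✓, typability at (C -> A) -> B -> C -> B is all that's needed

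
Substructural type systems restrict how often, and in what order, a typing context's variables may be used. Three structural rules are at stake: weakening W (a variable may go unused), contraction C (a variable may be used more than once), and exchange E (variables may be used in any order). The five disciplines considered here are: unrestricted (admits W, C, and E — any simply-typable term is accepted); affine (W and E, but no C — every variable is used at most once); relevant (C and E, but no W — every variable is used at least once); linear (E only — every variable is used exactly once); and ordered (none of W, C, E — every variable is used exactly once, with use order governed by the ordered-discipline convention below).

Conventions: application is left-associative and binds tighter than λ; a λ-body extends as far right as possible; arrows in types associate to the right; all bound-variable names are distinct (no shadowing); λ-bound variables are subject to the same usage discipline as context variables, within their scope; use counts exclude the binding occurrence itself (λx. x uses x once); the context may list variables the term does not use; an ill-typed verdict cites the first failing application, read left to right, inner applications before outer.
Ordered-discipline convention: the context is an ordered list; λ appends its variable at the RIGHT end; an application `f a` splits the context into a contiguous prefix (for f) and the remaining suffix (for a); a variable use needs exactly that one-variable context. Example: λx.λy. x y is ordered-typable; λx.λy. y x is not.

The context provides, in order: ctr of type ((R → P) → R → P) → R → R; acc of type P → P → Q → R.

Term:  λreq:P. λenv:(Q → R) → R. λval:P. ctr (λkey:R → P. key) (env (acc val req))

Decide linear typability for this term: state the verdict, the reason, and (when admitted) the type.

yes — exactly-once usage across ctr, acc, req, env, val, key; term : P → ((Q → R) → R) → P → R
usage: ctr ×1, acc ×1, req (bound) ×1, env (bound) ×1, val (bound) ×1, key (bound) ×1
order of uses: ctr, key, env, acc, val, req
typing: the term checks, with type P → ((Q → R) → R) → P → R
per-discipline verdicts: ordered ✗ | linear ✓ | affine ✓ | relevant ✓ | unrestricted ✓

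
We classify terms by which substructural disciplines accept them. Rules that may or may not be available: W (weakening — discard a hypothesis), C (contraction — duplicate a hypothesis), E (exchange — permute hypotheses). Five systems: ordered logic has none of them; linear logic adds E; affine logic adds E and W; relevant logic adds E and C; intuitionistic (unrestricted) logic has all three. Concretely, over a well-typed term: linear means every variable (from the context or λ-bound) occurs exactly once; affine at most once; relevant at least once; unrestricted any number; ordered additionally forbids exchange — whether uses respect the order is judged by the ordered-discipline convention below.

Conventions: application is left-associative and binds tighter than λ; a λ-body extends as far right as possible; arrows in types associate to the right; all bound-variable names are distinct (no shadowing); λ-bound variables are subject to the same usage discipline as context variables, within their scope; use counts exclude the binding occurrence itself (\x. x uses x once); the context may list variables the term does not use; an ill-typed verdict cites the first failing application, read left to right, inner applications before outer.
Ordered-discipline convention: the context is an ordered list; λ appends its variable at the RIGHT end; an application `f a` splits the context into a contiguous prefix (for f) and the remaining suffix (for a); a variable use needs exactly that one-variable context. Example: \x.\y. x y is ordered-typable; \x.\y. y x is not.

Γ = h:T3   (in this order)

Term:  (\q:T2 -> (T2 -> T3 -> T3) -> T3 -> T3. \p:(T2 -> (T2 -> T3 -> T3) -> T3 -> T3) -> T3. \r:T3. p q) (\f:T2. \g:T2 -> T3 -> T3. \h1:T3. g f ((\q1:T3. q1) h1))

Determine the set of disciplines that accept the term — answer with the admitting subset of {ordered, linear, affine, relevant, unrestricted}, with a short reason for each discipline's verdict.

accepted by: affine, unrestricted
use counts: h: 0×; q (λ-bound): 1×; p (λ-bound): 1×; r (λ-bound): 0×; f (λ-bound): 1×; g (λ-bound): 1×; h1 (λ-bound): 1×; q1 (λ-bound): 1×
use order (left to right): p, q, g, f, q1, h1
typing: well-typed — term : ((T2 -> (T2 -> T3 -> T3) -> T3 -> T3) -> T3) -> T3 -> T3
ordered: ✗, needs weakening: h, r unused
linear: ✗, needs weakening: h, r unused
affine: ✓, no duplicate uses among h, q, p, r, f, g, h1, q1
relevant: ✗, needs weakening: h, r unused
unrestricted: ✓, typability at ((T2 -> (T2 -> T3 -> T3) -> T3 -> T3) -> T3) -> T3 -> T3 is all that's needed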